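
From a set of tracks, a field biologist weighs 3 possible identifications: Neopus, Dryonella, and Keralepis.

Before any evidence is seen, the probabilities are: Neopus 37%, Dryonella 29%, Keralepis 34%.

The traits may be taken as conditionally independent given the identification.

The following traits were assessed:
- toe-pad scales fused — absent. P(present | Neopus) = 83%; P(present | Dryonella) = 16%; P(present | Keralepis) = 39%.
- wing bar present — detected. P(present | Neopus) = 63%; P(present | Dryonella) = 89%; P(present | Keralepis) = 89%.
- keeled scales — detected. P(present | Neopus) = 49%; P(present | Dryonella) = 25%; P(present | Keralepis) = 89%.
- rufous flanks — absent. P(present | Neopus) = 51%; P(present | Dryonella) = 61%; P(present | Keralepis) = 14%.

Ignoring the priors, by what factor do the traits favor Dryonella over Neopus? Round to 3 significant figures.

Joint likelihood of the trait pattern under each hypothesis (using 1 − P(present | H) for each absent trait):
  Dryonella: (1 − 0.16) × 0.89 × 0.25 × (1 − 0.61) = 0.072891
  Neopus: (1 − 0.83) × 0.63 × 0.49 × (1 − 0.51) = 0.025715
Bayes factor = 0.072891 / 0.025715 ≈ 2.83

2.83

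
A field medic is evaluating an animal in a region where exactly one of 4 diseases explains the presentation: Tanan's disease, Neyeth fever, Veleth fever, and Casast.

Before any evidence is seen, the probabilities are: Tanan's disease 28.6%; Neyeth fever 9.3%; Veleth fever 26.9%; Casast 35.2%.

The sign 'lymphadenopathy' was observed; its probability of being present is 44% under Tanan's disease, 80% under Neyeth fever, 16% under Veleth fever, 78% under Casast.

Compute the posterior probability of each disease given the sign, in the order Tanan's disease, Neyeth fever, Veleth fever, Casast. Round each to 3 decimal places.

0.243, 0.144, 0.083, 0.530

By Bayes' rule, the unnormalized weight for each hypothesis is prior × likelihood:
  Tanan's disease: 0.286 × 0.44 = 0.12584
  Neyeth fever: 0.093 × 0.80 = 0.0744
  Veleth fever: 0.269 × 0.16 = 0.04304
  Casast: 0.352 × 0.78 = 0.27456
The unnormalized weights sum to 0.51784.
P(Tanan's disease | evidence) = 0.12584 / 0.51784 ≈ 0.243
P(Neyeth fever | evidence) = 0.0744 / 0.51784 ≈ 0.144
P(Veleth fever | evidence) = 0.04304 / 0.51784 ≈ 0.083
P(Casast | evidence) = 0.27456 / 0.51784 ≈ 0.530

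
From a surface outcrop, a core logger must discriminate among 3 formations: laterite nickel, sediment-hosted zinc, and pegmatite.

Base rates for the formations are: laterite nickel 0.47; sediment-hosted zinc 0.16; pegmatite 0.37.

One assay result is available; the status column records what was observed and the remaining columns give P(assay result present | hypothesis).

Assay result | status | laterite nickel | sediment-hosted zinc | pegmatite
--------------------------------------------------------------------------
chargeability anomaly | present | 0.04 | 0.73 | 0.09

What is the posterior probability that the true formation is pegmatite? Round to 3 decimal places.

0.197

For each hypothesis, the unnormalized posterior weight is prior × likelihood:
  laterite nickel: 0.47 × 0.04 = 0.0188
  sediment-hosted zinc: 0.16 × 0.73 = 0.1168
  pegmatite: 0.37 × 0.09 = 0.0333
The unnormalized weights sum to 0.1689.
P(pegmatite | evidence) = 0.0333 / 0.1689 ≈ 0.197.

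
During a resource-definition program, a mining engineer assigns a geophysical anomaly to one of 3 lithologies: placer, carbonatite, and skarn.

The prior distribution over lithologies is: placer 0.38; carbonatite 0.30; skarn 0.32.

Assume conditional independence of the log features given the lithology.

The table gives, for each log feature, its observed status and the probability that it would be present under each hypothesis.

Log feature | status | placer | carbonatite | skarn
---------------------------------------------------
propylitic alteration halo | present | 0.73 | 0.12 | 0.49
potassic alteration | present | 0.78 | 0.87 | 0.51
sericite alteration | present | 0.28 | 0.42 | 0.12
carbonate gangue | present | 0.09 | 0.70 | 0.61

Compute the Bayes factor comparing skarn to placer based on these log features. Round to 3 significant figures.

Take the product of per-log feature likelihoods under each hypothesis, then divide.
  skarn: 0.49 × 0.51 × 0.12 × 0.61 = 0.018293
  placer: 0.73 × 0.78 × 0.28 × 0.09 = 0.014349
Bayes factor = 0.018293 / 0.014349 ≈ 1.27

1.27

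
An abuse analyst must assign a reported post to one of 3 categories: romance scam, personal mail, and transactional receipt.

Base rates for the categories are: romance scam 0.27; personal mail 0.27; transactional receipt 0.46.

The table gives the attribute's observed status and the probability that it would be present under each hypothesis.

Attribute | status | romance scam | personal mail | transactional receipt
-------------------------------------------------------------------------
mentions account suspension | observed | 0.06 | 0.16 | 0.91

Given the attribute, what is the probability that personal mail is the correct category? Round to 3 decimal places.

0.090

Multiply each prior by the likelihood of the attribute:
  romance scam: 0.27 × 0.06 = 0.0162
  personal mail: 0.27 × 0.16 = 0.0432
  transactional receipt: 0.46 × 0.91 = 0.4186
Normalizing constant Z = 0.0162 + 0.0432 + 0.4186 = 0.478.
P(personal mail | evidence) = 0.0432 / 0.478 ≈ 0.090.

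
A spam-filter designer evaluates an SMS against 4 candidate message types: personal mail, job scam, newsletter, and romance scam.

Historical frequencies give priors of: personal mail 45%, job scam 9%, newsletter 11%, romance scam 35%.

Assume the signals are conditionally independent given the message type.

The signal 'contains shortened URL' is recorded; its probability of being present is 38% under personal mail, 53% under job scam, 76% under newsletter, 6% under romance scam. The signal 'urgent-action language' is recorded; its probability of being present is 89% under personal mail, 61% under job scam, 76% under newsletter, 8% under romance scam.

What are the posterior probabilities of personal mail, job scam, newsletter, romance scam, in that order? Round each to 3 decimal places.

0.617, 0.118, 0.258, 0.007

Multiply each prior by the joint likelihood of the signal pattern:
  personal mail: 0.45 × 0.38 × 0.89 = 0.15219
  job scam: 0.09 × 0.53 × 0.61 = 0.029097
  newsletter: 0.11 × 0.76 × 0.76 = 0.063536
  romance scam: 0.35 × 0.06 × 0.08 = 0.00168
The unnormalized weights sum to 0.2465.
P(personal mail | evidence) = 0.15219 / 0.2465 ≈ 0.617
P(job scam | evidence) = 0.029097 / 0.2465 ≈ 0.118
P(newsletter | evidence) = 0.063536 / 0.2465 ≈ 0.258
P(romance scam | evidence) = 0.00168 / 0.2465 ≈ 0.007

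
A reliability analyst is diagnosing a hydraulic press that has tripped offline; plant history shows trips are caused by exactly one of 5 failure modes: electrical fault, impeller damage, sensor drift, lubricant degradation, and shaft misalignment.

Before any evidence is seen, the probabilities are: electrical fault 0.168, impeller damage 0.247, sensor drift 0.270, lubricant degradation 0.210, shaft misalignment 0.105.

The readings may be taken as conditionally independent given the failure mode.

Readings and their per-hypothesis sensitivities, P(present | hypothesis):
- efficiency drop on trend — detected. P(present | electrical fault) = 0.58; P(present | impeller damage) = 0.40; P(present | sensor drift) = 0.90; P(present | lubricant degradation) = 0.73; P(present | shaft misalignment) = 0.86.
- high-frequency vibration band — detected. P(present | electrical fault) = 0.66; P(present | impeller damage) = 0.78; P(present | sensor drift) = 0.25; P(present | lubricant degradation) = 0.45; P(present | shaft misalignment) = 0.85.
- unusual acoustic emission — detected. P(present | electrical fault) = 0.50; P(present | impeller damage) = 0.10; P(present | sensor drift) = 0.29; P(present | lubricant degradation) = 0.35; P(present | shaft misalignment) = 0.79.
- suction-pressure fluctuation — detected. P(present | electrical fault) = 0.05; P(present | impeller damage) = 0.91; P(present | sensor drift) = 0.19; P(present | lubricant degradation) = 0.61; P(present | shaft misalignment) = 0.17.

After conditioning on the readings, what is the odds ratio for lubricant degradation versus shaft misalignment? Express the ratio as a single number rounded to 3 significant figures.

1.43

Unnormalized posterior weight (prior times the reading likelihoods) for each of the two hypotheses:
  lubricant degradation: 0.210 × 0.73 × 0.45 × 0.35 × 0.61 = 0.014728
  shaft misalignment: 0.105 × 0.86 × 0.85 × 0.79 × 0.17 = 0.010308
Odds(lubricant degradation : shaft misalignment) = 0.014728 / 0.010308 ≈ 1.43.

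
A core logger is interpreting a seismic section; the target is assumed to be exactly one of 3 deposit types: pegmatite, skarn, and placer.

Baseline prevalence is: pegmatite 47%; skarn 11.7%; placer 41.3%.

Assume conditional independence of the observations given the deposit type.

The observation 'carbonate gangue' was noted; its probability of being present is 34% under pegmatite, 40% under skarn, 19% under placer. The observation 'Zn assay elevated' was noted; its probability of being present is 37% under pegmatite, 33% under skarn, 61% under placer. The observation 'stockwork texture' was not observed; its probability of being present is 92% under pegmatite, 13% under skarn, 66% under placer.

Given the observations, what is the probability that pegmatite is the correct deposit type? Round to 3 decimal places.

Multiply each prior by the joint likelihood of the evidence pattern (using 1 − P(present | H) for each absent observation):
  pegmatite: 0.470 × 0.34 × 0.37 × (1 − 0.92) = 0.0047301
  skarn: 0.117 × 0.40 × 0.33 × (1 − 0.13) = 0.013436
  placer: 0.413 × 0.19 × 0.61 × (1 − 0.66) = 0.016275
The unnormalized weights sum to 0.034441.
P(pegmatite | evidence) = 0.0047301 / 0.034441 ≈ 0.137.

0.137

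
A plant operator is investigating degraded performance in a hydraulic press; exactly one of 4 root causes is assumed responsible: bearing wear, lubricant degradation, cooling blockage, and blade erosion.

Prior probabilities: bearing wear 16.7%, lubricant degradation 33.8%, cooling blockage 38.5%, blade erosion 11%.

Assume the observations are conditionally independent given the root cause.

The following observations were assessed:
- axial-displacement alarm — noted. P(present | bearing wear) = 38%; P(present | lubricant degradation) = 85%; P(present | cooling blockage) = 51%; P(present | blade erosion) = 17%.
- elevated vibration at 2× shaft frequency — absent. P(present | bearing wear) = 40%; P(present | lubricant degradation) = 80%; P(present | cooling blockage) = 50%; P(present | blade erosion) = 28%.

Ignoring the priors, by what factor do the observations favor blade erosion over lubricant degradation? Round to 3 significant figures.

Joint likelihood of the evidence pattern under each hypothesis (using 1 − P(present | H) for each absent observation):
  blade erosion: 0.17 × (1 − 0.28) = 0.1224
  lubricant degradation: 0.85 × (1 − 0.80) = 0.17
Bayes factor = 0.1224 / 0.17 ≈ 0.720

0.720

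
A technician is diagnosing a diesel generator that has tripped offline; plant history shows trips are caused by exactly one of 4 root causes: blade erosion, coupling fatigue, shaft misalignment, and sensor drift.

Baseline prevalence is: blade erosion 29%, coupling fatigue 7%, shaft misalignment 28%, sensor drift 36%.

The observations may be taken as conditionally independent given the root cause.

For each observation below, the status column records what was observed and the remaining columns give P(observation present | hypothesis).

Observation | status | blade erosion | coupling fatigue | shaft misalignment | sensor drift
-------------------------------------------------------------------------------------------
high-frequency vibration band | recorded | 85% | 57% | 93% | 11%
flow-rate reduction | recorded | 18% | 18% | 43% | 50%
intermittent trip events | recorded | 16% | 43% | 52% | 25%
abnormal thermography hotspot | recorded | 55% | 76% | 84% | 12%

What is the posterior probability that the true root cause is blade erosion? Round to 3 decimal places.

Multiply each prior by the joint likelihood of the evidence pattern:
  blade erosion: 0.29 × 0.85 × 0.18 × 0.16 × 0.55 = 0.0039046
  coupling fatigue: 0.07 × 0.57 × 0.18 × 0.43 × 0.76 = 0.0023471
  shaft misalignment: 0.28 × 0.93 × 0.43 × 0.52 × 0.84 = 0.048909
  sensor drift: 0.36 × 0.11 × 0.50 × 0.25 × 0.12 = 0.000594
The unnormalized weights sum to 0.055755.
P(blade erosion | evidence) = 0.0039046 / 0.055755 ≈ 0.070.

0.070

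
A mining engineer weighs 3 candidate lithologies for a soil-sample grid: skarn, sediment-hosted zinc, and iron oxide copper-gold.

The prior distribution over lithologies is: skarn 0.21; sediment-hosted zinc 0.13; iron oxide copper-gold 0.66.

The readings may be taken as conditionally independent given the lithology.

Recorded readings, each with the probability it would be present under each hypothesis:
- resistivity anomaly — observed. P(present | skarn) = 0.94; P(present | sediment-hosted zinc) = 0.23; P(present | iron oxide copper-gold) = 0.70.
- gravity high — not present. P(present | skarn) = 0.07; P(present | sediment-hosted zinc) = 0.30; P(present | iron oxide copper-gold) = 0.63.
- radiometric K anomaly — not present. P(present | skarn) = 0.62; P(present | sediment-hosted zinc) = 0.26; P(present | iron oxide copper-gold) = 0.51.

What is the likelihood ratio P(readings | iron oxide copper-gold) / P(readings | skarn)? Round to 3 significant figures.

Take the product of per-reading likelihoods under each hypothesis (using 1 − P(present | H) for each absent reading), then divide.
  iron oxide copper-gold: 0.70 × (1 − 0.63) × (1 − 0.51) = 0.12691
  skarn: 0.94 × (1 − 0.07) × (1 − 0.62) = 0.3322
Bayes factor = 0.12691 / 0.3322 ≈ 0.382

0.382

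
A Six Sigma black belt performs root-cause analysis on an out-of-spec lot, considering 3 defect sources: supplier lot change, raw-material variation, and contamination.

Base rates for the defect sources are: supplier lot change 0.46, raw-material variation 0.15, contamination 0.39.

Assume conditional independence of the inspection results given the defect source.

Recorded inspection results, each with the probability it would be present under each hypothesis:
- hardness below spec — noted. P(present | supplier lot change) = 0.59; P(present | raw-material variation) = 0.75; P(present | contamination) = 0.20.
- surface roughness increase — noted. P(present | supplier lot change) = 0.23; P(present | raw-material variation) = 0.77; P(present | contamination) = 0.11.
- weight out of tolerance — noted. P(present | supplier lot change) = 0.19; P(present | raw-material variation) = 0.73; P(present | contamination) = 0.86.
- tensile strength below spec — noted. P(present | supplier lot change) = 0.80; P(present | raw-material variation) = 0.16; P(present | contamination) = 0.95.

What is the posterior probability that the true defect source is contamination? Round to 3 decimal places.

For each hypothesis, the unnormalized posterior weight is prior × product of the inspection result likelihoods:
  supplier lot change: 0.46 × 0.59 × 0.23 × 0.19 × 0.80 = 0.0094881
  raw-material variation: 0.15 × 0.75 × 0.77 × 0.73 × 0.16 = 0.010118
  contamination: 0.39 × 0.20 × 0.11 × 0.86 × 0.95 = 0.0070099
Normalizing constant Z = 0.0094881 + 0.010118 + 0.0070099 = 0.026616.
P(contamination | evidence) = 0.0070099 / 0.026616 ≈ 0.263.

0.263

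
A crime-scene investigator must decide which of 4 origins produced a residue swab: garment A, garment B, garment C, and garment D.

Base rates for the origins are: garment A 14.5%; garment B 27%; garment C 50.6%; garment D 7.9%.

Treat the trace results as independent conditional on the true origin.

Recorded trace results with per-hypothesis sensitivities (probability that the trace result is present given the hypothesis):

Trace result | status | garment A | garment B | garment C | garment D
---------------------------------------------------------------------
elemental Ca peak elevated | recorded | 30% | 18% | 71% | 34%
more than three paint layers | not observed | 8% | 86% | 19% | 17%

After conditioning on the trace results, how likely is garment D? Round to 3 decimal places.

For each hypothesis, the unnormalized posterior weight is prior × product of the trace result likelihoods (using 1 − P(present | H) for each absent trace result):
  garment A: 0.145 × 0.30 × (1 − 0.08) = 0.04002
  garment B: 0.270 × 0.18 × (1 − 0.86) = 0.006804
  garment C: 0.506 × 0.71 × (1 − 0.19) = 0.291
  garment D: 0.079 × 0.34 × (1 − 0.17) = 0.022294
Marginal likelihood of the evidence = 0.36012.
P(garment D | evidence) = 0.022294 / 0.36012 ≈ 0.062.

0.062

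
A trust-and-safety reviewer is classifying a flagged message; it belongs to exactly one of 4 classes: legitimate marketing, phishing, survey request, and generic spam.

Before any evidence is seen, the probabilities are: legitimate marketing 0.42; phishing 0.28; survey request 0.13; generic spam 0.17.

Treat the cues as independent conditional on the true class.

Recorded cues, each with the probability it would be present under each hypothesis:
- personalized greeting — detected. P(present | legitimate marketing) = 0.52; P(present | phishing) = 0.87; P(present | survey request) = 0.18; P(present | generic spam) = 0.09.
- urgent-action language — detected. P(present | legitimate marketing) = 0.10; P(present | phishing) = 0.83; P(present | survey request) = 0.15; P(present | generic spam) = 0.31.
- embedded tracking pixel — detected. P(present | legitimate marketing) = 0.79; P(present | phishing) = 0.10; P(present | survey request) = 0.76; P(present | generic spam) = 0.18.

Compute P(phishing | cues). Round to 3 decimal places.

Multiply each prior by the joint likelihood of the cue pattern:
  legitimate marketing: 0.42 × 0.52 × 0.10 × 0.79 = 0.017254
  phishing: 0.28 × 0.87 × 0.83 × 0.10 = 0.020219
  survey request: 0.13 × 0.18 × 0.15 × 0.76 = 0.0026676
  generic spam: 0.17 × 0.09 × 0.31 × 0.18 = 0.00085374
Marginal likelihood of the evidence = 0.040994.
P(phishing | evidence) = 0.020219 / 0.040994 ≈ 0.493.

0.493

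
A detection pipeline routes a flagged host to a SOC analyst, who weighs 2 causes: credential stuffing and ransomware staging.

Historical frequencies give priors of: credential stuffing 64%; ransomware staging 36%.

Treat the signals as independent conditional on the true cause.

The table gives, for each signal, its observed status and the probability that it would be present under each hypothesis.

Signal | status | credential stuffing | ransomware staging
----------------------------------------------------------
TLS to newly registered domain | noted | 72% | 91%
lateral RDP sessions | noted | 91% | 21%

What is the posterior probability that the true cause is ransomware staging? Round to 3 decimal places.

Multiply each prior by the joint likelihood of the signal pattern:
  credential stuffing: 0.64 × 0.72 × 0.91 = 0.41933
  ransomware staging: 0.36 × 0.91 × 0.21 = 0.068796
Marginal likelihood of the evidence = 0.48812.
P(ransomware staging | evidence) = 0.068796 / 0.48812 ≈ 0.141.

0.141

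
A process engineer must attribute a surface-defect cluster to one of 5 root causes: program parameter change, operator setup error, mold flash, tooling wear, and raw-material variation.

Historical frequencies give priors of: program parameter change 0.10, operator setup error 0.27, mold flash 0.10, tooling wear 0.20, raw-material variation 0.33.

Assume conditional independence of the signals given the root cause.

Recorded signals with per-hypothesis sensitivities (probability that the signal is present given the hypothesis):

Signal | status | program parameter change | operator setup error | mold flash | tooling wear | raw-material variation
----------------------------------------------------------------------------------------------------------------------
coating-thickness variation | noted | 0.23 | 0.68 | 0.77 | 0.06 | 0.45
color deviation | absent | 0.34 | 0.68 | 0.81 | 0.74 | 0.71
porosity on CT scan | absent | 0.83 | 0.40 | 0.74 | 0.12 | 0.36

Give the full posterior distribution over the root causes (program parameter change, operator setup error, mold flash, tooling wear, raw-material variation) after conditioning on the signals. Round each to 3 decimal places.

0.036, 0.490, 0.053, 0.038, 0.383

For each hypothesis, the unnormalized posterior weight is prior × product of the signal likelihoods (using 1 − P(present | H) for each absent signal):
  program parameter change: 0.10 × 0.23 × (1 − 0.34) × (1 − 0.83) = 0.0025806
  operator setup error: 0.27 × 0.68 × (1 − 0.68) × (1 − 0.40) = 0.035251
  mold flash: 0.10 × 0.77 × (1 − 0.81) × (1 − 0.74) = 0.0038038
  tooling wear: 0.20 × 0.06 × (1 − 0.74) × (1 − 0.12) = 0.0027456
  raw-material variation: 0.33 × 0.45 × (1 − 0.71) × (1 − 0.36) = 0.027562
The unnormalized weights sum to 0.071943.
P(program parameter change | evidence) = 0.0025806 / 0.071943 ≈ 0.036
P(operator setup error | evidence) = 0.035251 / 0.071943 ≈ 0.490
P(mold flash | evidence) = 0.0038038 / 0.071943 ≈ 0.053
P(tooling wear | evidence) = 0.0027456 / 0.071943 ≈ 0.038
P(raw-material variation | evidence) = 0.027562 / 0.071943 ≈ 0.383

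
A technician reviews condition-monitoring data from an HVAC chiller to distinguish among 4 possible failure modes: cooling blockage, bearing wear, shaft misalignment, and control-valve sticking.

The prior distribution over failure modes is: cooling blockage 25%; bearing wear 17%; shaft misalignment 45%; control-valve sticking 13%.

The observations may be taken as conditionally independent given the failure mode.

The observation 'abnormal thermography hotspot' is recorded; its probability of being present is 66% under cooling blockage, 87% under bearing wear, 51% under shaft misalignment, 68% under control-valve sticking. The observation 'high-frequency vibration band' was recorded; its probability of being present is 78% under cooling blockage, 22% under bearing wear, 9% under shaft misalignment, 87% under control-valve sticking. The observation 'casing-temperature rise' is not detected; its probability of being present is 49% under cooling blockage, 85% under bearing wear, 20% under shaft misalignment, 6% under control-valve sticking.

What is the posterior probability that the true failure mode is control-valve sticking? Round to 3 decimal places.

0.454

For each hypothesis, the unnormalized posterior weight is prior × product of the observation likelihoods (using 1 − P(present | H) for each absent observation):
  cooling blockage: 0.25 × 0.66 × 0.78 × (1 − 0.49) = 0.065637
  bearing wear: 0.17 × 0.87 × 0.22 × (1 − 0.85) = 0.0048807
  shaft misalignment: 0.45 × 0.51 × 0.09 × (1 − 0.20) = 0.016524
  control-valve sticking: 0.13 × 0.68 × 0.87 × (1 − 0.06) = 0.072294
Normalizing constant Z = 0.065637 + 0.0048807 + 0.016524 + 0.072294 = 0.15934.
P(control-valve sticking | evidence) = 0.072294 / 0.15934 ≈ 0.454.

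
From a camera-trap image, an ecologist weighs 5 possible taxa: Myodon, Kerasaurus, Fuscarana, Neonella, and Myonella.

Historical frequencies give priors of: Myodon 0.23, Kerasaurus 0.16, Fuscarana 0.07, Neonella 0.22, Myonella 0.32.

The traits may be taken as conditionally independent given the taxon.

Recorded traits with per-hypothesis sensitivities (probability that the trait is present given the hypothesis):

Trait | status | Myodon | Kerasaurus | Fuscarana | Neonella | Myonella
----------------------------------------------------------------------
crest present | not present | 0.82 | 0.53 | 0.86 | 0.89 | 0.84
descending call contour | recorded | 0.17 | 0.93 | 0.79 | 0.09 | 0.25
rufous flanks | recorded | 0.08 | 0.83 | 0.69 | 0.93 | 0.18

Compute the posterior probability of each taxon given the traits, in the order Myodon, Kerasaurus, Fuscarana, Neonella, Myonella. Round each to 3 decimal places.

By Bayes' rule with conditional independence, the unnormalized weight for each hypothesis is prior × ∏ likelihoods (using 1 − P(present | H) for each absent trait):
  Myodon: 0.23 × (1 − 0.82) × 0.17 × 0.08 = 0.00056304
  Kerasaurus: 0.16 × (1 − 0.53) × 0.93 × 0.83 = 0.058047
  Fuscarana: 0.07 × (1 − 0.86) × 0.79 × 0.69 = 0.005342
  Neonella: 0.22 × (1 − 0.89) × 0.09 × 0.93 = 0.0020255
  Myonella: 0.32 × (1 − 0.84) × 0.25 × 0.18 = 0.002304
Marginal likelihood of the evidence = 0.068281.
P(Myodon | evidence) = 0.00056304 / 0.068281 ≈ 0.008
P(Kerasaurus | evidence) = 0.058047 / 0.068281 ≈ 0.850
P(Fuscarana | evidence) = 0.005342 / 0.068281 ≈ 0.078
P(Neonella | evidence) = 0.0020255 / 0.068281 ≈ 0.030
P(Myonella | evidence) = 0.002304 / 0.068281 ≈ 0.034

0.008, 0.850, 0.078, 0.030, 0.034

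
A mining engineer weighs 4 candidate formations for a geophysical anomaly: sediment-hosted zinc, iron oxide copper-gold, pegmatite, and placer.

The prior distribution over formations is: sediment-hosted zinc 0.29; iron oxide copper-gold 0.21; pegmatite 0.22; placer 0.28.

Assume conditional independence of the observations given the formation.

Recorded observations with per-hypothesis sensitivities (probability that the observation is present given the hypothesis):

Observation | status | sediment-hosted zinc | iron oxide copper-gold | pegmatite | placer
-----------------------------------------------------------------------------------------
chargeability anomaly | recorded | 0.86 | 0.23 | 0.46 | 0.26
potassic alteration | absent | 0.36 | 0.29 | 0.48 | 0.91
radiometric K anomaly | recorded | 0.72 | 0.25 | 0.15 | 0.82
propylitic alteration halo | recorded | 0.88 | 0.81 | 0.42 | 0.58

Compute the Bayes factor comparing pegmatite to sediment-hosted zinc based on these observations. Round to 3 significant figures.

The Bayes factor is the ratio of the joint likelihoods of the evidence pattern under the two hypotheses (using 1 − P(present | H) for each absent observation).
  pegmatite: 0.46 × (1 − 0.48) × 0.15 × 0.42 = 0.01507
  sediment-hosted zinc: 0.86 × (1 − 0.36) × 0.72 × 0.88 = 0.34873
Bayes factor = 0.01507 / 0.34873 ≈ 0.0432

0.0432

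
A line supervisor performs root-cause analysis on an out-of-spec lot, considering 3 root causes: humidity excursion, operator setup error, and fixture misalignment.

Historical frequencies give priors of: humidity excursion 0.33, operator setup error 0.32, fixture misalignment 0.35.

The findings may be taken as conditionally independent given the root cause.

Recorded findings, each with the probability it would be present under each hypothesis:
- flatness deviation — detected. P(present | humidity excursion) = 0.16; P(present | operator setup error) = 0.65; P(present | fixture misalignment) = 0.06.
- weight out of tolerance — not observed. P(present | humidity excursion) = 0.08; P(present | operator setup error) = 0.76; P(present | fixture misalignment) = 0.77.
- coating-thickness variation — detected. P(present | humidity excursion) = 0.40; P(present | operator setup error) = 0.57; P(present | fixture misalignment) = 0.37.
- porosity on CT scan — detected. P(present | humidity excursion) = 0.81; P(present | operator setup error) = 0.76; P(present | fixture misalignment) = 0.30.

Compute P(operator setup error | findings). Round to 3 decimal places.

0.571

For each hypothesis, the unnormalized posterior weight is prior × product of the finding likelihoods (using 1 − P(present | H) for each absent finding):
  humidity excursion: 0.33 × 0.16 × (1 − 0.08) × 0.40 × 0.81 = 0.015739
  operator setup error: 0.32 × 0.65 × (1 − 0.76) × 0.57 × 0.76 = 0.021625
  fixture misalignment: 0.35 × 0.06 × (1 − 0.77) × 0.37 × 0.30 = 0.00053613
The unnormalized weights sum to 0.0379.
P(operator setup error | evidence) = 0.021625 / 0.0379 ≈ 0.571.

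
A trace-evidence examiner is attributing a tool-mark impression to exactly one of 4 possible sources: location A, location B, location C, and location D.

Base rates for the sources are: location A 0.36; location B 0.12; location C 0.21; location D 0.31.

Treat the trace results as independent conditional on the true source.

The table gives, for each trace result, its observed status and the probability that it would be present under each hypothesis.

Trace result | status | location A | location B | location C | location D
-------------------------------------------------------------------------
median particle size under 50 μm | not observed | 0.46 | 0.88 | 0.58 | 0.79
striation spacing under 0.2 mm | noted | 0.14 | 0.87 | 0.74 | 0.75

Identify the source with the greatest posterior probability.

By Bayes' rule with conditional independence, the unnormalized weight for each hypothesis is prior × ∏ likelihoods (using 1 − P(present | H) for each absent trace result):
  location A: 0.36 × (1 − 0.46) × 0.14 = 0.027216
  location B: 0.12 × (1 − 0.88) × 0.87 = 0.012528
  location C: 0.21 × (1 − 0.58) × 0.74 = 0.065268
  location D: 0.31 × (1 − 0.79) × 0.75 = 0.048825
Marginal likelihood of the evidence = 0.15384.
P(location A | evidence) ≈ 0.027216 / 0.15384 ≈ 0.177
P(location B | evidence) ≈ 0.012528 / 0.15384 ≈ 0.081
P(location C | evidence) ≈ 0.065268 / 0.15384 ≈ 0.424
P(location D | evidence) ≈ 0.048825 / 0.15384 ≈ 0.317
The largest is 0.424, so location C is most probable.

location C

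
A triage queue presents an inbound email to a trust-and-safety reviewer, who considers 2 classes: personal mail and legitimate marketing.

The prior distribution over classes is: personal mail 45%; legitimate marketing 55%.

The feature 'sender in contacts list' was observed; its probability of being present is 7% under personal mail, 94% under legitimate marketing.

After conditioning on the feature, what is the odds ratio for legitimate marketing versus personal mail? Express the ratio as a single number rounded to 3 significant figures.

16.4

The normalizing constant cancels in an odds ratio, so compute prior × likelihood for the two hypotheses only:
  legitimate marketing: 0.55 × 0.94 = 0.517
  personal mail: 0.45 × 0.07 = 0.0315
Posterior odds = 0.517 / 0.0315 ≈ 16.4.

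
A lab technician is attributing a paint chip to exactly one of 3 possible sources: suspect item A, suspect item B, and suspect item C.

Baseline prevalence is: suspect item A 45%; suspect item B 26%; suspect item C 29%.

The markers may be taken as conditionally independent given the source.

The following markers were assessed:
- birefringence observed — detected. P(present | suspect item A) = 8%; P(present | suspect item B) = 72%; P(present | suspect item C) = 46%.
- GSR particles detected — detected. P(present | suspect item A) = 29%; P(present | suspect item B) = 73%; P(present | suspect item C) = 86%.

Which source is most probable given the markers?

Multiply each prior by the joint likelihood of the marker pattern:
  suspect item A: 0.45 × 0.08 × 0.29 = 0.01044
  suspect item B: 0.26 × 0.72 × 0.73 = 0.13666
  suspect item C: 0.29 × 0.46 × 0.86 = 0.11472
The unnormalized weights sum to 0.26182.
P(suspect item A | evidence) ≈ 0.01044 / 0.26182 ≈ 0.040
P(suspect item B | evidence) ≈ 0.13666 / 0.26182 ≈ 0.522
P(suspect item C | evidence) ≈ 0.11472 / 0.26182 ≈ 0.438
The largest is 0.522, so suspect item B is most probable.

suspect item B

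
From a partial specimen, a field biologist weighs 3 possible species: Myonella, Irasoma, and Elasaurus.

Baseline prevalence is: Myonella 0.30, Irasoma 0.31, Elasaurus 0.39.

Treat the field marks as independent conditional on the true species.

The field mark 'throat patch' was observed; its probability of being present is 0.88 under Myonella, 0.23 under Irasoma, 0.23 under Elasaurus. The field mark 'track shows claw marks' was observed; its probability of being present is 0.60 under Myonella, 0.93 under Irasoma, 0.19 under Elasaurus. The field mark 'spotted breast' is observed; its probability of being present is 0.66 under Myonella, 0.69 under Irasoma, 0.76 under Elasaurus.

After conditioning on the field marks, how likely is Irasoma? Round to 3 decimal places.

Multiply each prior by the joint likelihood of the field mark pattern:
  Myonella: 0.30 × 0.88 × 0.60 × 0.66 = 0.10454
  Irasoma: 0.31 × 0.23 × 0.93 × 0.69 = 0.045753
  Elasaurus: 0.39 × 0.23 × 0.19 × 0.76 = 0.012953
Normalizing constant Z = 0.10454 + 0.045753 + 0.012953 = 0.16325.
P(Irasoma | evidence) = 0.045753 / 0.16325 ≈ 0.280.

0.280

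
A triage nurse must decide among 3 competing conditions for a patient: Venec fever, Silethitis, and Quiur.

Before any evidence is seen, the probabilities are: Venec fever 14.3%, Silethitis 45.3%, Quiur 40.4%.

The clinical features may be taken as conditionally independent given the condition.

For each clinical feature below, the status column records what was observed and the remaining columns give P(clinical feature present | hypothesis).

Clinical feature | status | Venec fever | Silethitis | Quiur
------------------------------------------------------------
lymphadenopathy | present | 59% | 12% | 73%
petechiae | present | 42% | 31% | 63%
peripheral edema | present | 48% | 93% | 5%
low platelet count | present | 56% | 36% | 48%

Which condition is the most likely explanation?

Venec fever

Multiply each prior by the joint likelihood of the clinical feature pattern:
  Venec fever: 0.143 × 0.59 × 0.42 × 0.48 × 0.56 = 0.009525
  Silethitis: 0.453 × 0.12 × 0.31 × 0.93 × 0.36 = 0.0056419
  Quiur: 0.404 × 0.73 × 0.63 × 0.05 × 0.48 = 0.0044592
Marginal likelihood of the evidence = 0.019626.
P(Venec fever | evidence) ≈ 0.009525 / 0.019626 ≈ 0.485
P(Silethitis | evidence) ≈ 0.0056419 / 0.019626 ≈ 0.287
P(Quiur | evidence) ≈ 0.0044592 / 0.019626 ≈ 0.227
The largest is 0.485, so Venec fever is most probable.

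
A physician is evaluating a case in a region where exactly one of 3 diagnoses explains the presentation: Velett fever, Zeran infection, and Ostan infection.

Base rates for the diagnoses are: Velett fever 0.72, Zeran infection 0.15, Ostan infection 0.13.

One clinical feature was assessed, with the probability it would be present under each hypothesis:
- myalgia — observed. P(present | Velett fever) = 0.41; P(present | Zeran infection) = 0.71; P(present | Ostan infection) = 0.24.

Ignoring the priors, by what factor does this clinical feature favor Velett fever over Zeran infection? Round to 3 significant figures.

0.577

The Bayes factor is the ratio of the two likelihoods.
  Velett fever: 0.41
  Zeran infection: 0.71
Bayes factor = 0.41 / 0.71 ≈ 0.577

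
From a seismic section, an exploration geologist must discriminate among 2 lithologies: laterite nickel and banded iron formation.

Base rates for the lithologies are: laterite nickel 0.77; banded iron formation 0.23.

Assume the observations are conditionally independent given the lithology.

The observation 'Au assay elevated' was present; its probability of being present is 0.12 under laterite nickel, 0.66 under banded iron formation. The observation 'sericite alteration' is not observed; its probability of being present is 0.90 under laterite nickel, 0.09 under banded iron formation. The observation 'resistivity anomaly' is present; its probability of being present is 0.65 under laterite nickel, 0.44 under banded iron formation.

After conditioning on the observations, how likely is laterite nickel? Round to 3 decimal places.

0.090

For each hypothesis, the unnormalized posterior weight is prior × product of the observation likelihoods (using 1 − P(present | H) for each absent observation):
  laterite nickel: 0.77 × 0.12 × (1 − 0.90) × 0.65 = 0.006006
  banded iron formation: 0.23 × 0.66 × (1 − 0.09) × 0.44 = 0.060781
The unnormalized weights sum to 0.066787.
P(laterite nickel | evidence) = 0.006006 / 0.066787 ≈ 0.090.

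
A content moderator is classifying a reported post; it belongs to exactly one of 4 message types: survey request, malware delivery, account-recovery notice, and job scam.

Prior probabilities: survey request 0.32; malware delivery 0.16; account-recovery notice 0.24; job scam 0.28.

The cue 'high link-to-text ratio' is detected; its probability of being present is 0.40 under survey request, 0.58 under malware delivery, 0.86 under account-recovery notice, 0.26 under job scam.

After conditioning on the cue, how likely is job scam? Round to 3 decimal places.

0.146

By Bayes' rule, the unnormalized weight for each hypothesis is prior × likelihood:
  survey request: 0.32 × 0.40 = 0.128
  malware delivery: 0.16 × 0.58 = 0.0928
  account-recovery notice: 0.24 × 0.86 = 0.2064
  job scam: 0.28 × 0.26 = 0.0728
Normalizing constant Z = 0.128 + 0.0928 + 0.2064 + 0.0728 = 0.5.
P(job scam | evidence) = 0.0728 / 0.5 ≈ 0.146.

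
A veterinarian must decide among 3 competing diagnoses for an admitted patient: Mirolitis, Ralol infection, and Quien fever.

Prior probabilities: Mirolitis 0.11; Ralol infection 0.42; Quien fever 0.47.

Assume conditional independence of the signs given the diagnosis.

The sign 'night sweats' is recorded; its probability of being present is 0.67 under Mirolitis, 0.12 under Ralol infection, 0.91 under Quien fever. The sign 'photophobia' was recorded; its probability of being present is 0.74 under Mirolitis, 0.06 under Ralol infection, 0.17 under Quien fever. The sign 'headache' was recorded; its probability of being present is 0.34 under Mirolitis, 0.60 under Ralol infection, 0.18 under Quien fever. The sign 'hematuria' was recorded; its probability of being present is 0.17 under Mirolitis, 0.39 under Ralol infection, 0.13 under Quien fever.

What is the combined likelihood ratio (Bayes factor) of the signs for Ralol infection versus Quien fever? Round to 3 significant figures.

0.465

The Bayes factor is the ratio of the joint likelihoods of the sign pattern under the two hypotheses.
  Ralol infection: 0.12 × 0.06 × 0.60 × 0.39 = 0.0016848
  Quien fever: 0.91 × 0.17 × 0.18 × 0.13 = 0.00362
Bayes factor = 0.0016848 / 0.00362 ≈ 0.465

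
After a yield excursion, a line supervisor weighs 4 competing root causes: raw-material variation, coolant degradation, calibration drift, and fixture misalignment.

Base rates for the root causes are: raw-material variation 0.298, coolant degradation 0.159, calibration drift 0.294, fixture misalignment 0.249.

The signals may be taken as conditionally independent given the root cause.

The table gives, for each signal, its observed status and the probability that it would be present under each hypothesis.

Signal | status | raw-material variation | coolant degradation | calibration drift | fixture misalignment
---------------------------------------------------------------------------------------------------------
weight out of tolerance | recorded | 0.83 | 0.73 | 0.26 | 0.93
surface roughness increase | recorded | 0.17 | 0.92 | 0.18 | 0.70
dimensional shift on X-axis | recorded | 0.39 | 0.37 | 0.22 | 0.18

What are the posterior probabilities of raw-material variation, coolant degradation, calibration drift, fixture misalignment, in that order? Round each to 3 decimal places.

Multiply each prior by the joint likelihood of the signal pattern:
  raw-material variation: 0.298 × 0.83 × 0.17 × 0.39 = 0.016399
  coolant degradation: 0.159 × 0.73 × 0.92 × 0.37 = 0.03951
  calibration drift: 0.294 × 0.26 × 0.18 × 0.22 = 0.003027
  fixture misalignment: 0.249 × 0.93 × 0.70 × 0.18 = 0.029178
The unnormalized weights sum to 0.088114.
P(raw-material variation | evidence) = 0.016399 / 0.088114 ≈ 0.186
P(coolant degradation | evidence) = 0.03951 / 0.088114 ≈ 0.448
P(calibration drift | evidence) = 0.003027 / 0.088114 ≈ 0.034
P(fixture misalignment | evidence) = 0.029178 / 0.088114 ≈ 0.331

0.186, 0.448, 0.034, 0.331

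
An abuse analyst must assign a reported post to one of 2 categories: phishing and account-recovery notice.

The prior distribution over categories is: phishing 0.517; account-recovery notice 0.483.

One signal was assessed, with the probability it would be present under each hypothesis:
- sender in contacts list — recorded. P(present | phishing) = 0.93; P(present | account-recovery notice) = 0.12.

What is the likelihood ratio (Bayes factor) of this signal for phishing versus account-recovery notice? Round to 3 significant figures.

Likelihood of this signal under each hypothesis:
  phishing: 0.93
  account-recovery notice: 0.12
Bayes factor = 0.93 / 0.12 ≈ 7.75

7.75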